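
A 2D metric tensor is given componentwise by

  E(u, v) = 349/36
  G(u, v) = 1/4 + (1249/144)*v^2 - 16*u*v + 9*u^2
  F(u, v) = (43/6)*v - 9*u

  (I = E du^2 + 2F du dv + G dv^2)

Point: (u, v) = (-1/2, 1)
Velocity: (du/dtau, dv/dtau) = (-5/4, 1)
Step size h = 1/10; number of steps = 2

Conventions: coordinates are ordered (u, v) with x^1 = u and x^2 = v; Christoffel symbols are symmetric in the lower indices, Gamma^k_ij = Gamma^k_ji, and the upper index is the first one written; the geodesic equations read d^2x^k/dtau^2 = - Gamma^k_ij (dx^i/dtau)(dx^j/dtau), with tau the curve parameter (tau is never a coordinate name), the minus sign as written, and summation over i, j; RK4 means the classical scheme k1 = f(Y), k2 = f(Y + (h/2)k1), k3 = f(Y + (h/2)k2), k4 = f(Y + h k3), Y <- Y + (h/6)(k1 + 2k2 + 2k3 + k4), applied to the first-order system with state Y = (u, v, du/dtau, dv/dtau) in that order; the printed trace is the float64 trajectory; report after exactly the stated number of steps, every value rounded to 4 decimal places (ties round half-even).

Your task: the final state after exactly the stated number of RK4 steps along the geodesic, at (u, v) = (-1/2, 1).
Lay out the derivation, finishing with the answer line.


f(Y) = (du/dtau, dv/dtau, -Gamma^u_ij Y'^i Y'^j, -Gamma^v_ij Y'^i Y'^j) with the Gammas evaluated at the stage position; h = 0.100000; intermediate values shown to 6 dp
step 0: u = -0.5000, v = 1.0000, du/dtau = -1.2500, dv/dtau = 1.0000
step 1:
  k1: at (u, v) = (-0.500000, 1.000000), (du/dtau, dv/dtau) = (-1.250000, 1.000000); Gamma_uuu = 2.109857, Gamma_uuv = 2.930357, Gamma_uvv = 4.605964, Gamma_vuu = -1.753191, Gamma_vuv = -2.434988, Gamma_vvv = -2.141622; k1 = (-1.250000, 1.000000, -0.576722, -1.206486)
  k2: at (u, v) = (-0.562500, 1.050000), (du/dtau, dv/dtau) = (-1.278836, 0.939676); Gamma_uuu = 2.026536, Gamma_uuv = 3.031360, Gamma_uvv = 5.095262, Gamma_vuu = -1.560766, Gamma_vuv = -2.334646, Gamma_vvv = -2.285328; k2 = (-1.278836, 0.939676, -0.527791, -1.040613)
  k3: at (u, v) = (-0.563942, 1.046984), (du/dtau, dv/dtau) = (-1.276390, 0.947969); Gamma_uuu = 2.032479, Gamma_uuv = 3.037731, Gamma_uvv = 5.098696, Gamma_vuu = -1.566418, Gamma_vuv = -2.341159, Gamma_vvv = -2.290431; k3 = (-1.276390, 0.947969, -0.542000, -1.055255)
  k4: at (u, v) = (-0.627639, 1.094797), (du/dtau, dv/dtau) = (-1.304200, 0.894475); Gamma_uuu = 1.957318, Gamma_uuv = 3.133258, Gamma_uvv = 5.599369, Gamma_vuu = -1.406106, Gamma_vuv = -2.250882, Gamma_vvv = -2.423822; k4 = (-1.304200, 0.894475, -0.498892, -0.920680)
  Y <- Y + (h/6)(k1 + 2k2 + 2k3 + k4): u = -0.6277, v = 1.0945, du/dtau = -1.3036, dv/dtau = 0.8947
step 2:
  k1: at (u, v) = (-0.627744, 1.094496), (du/dtau, dv/dtau) = (-1.303587, 0.894685); Gamma_uuu = 1.957857, Gamma_uuv = 3.133804, Gamma_uvv = 5.599505, Gamma_vuu = -1.406619, Gamma_vuv = -2.251476, Gamma_vvv = -2.424245; k1 = (-1.303587, 0.894685, -0.499341, -0.920955)
  k2: at (u, v) = (-0.692924, 1.139230), (du/dtau, dv/dtau) = (-1.328554, 0.848637); Gamma_uuu = 1.891847, Gamma_uuv = 3.226683, Gamma_uvv = 6.111267, Gamma_vuu = -1.273569, Gamma_vuv = -2.172165, Gamma_vvv = -2.550451; k2 = (-1.328554, 0.848637, -0.464545, -0.813342)
  k3: at (u, v) = (-0.694172, 1.136928), (du/dtau, dv/dtau) = (-1.326814, 0.854018); Gamma_uuu = 1.895729, Gamma_uuv = 3.231790, Gamma_uvv = 6.115580, Gamma_vuu = -1.276649, Gamma_vuv = -2.176399, Gamma_vvv = -2.554787; k3 = (-1.326814, 0.854018, -0.473654, -0.821471)
  k4: at (u, v) = (-0.760426, 1.179898), (du/dtau, dv/dtau) = (-1.350952, 0.812538); Gamma_uuu = 1.835404, Gamma_uuv = 3.320656, Gamma_uvv = 6.638448, Gamma_vuu = -1.162973, Gamma_vuv = -2.104079, Gamma_vvv = -2.673661; k4 = (-1.350952, 0.812538, -0.442399, -0.731586)
  Y <- Y + (h/6)(k1 + 2k2 + 2k3 + k4): u = -0.7605, v = 1.1797, du/dtau = -1.3506, dv/dtau = 0.8126

Answer: u = -0.7605, v = 1.1797, du/dtau = -1.3506, dv/dtau = 0.8126


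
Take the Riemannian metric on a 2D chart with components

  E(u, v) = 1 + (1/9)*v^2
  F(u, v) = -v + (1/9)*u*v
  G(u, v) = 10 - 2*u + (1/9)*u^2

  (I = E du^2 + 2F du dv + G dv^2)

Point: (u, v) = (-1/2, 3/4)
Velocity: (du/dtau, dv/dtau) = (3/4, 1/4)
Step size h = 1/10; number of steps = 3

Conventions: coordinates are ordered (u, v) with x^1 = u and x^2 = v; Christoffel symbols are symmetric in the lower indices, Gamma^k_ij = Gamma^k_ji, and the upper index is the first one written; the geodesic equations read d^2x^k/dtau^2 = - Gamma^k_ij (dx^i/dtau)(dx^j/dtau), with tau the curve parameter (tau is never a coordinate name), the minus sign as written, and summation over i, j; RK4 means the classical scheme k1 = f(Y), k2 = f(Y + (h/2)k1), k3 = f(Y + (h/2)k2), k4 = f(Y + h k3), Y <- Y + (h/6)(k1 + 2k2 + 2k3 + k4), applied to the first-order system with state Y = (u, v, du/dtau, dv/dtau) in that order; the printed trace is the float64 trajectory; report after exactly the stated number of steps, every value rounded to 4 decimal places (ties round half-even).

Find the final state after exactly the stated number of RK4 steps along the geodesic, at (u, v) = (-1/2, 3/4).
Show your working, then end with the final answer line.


f(Y) = (du/dtau, dv/dtau, -Gamma^u_ij Y'^i Y'^j, -Gamma^v_ij Y'^i Y'^j) with the Gammas evaluated at the stage position; h = 0.100000; intermediate values shown to 6 dp
step 0: u = -0.5000, v = 0.7500, du/dtau = 0.7500, dv/dtau = 0.2500
step 1:
  k1: at (u, v) = (-0.500000, 0.750000), (du/dtau, dv/dtau) = (0.750000, 0.250000); Gamma_uuu = 0.000000, Gamma_uuv = 0.007514, Gamma_uvv = 0.000000, Gamma_vuu = 0.000000, Gamma_vuv = -0.095178, Gamma_vvv = 0.000000; k1 = (0.750000, 0.250000, -0.002818, 0.035692)
  k2: at (u, v) = (-0.462500, 0.762500), (du/dtau, dv/dtau) = (0.749859, 0.251785); Gamma_uuu = 0.000000, Gamma_uuv = 0.007693, Gamma_uvv = 0.000000, Gamma_vuu = 0.000000, Gamma_vuv = -0.095465, Gamma_vvv = 0.000000; k2 = (0.749859, 0.251785, -0.002905, 0.036048)
  k3: at (u, v) = (-0.462507, 0.762589), (du/dtau, dv/dtau) = (0.749855, 0.251802); Gamma_uuu = 0.000000, Gamma_uuv = 0.007694, Gamma_uvv = 0.000000, Gamma_vuu = 0.000000, Gamma_vuv = -0.095465, Gamma_vvv = 0.000000; k3 = (0.749855, 0.251802, -0.002905, 0.036050)
  k4: at (u, v) = (-0.425015, 0.775180), (du/dtau, dv/dtau) = (0.749709, 0.253605); Gamma_uuu = 0.000000, Gamma_uuv = 0.007875, Gamma_uvv = 0.000000, Gamma_vuu = 0.000000, Gamma_vuv = -0.095752, Gamma_vvv = 0.000000; k4 = (0.749709, 0.253605, -0.002995, 0.036411)
  Y <- Y + (h/6)(k1 + 2k2 + 2k3 + k4): u = -0.4250, v = 0.7752, du/dtau = 0.7497, dv/dtau = 0.2536
step 2:
  k1: at (u, v) = (-0.425014, 0.775180), (du/dtau, dv/dtau) = (0.749709, 0.253605); Gamma_uuu = 0.000000, Gamma_uuv = 0.007875, Gamma_uvv = 0.000000, Gamma_vuu = 0.000000, Gamma_vuv = -0.095752, Gamma_vvv = 0.000000; k1 = (0.749709, 0.253605, -0.002995, 0.036411)
  k2: at (u, v) = (-0.387529, 0.787860), (du/dtau, dv/dtau) = (0.749560, 0.255426); Gamma_uuu = 0.000000, Gamma_uuv = 0.008060, Gamma_uvv = 0.000000, Gamma_vuu = 0.000000, Gamma_vuv = -0.096040, Gamma_vvv = 0.000000; k2 = (0.749560, 0.255426, -0.003086, 0.036775)
  k3: at (u, v) = (-0.387536, 0.787951), (du/dtau, dv/dtau) = (0.749555, 0.255444); Gamma_uuu = 0.000000, Gamma_uuv = 0.008061, Gamma_uvv = 0.000000, Gamma_vuu = 0.000000, Gamma_vuv = -0.096039, Gamma_vvv = 0.000000; k3 = (0.749555, 0.255444, -0.003087, 0.036777)
  k4: at (u, v) = (-0.350059, 0.800724), (du/dtau, dv/dtau) = (0.749401, 0.257283); Gamma_uuu = 0.000000, Gamma_uuv = 0.008249, Gamma_uvv = 0.000000, Gamma_vuu = 0.000000, Gamma_vuv = -0.096328, Gamma_vvv = 0.000000; k4 = (0.749401, 0.257283, -0.003181, 0.037146)
  Y <- Y + (h/6)(k1 + 2k2 + 2k3 + k4): u = -0.3501, v = 0.8007, du/dtau = 0.7494, dv/dtau = 0.2573
step 3:
  k1: at (u, v) = (-0.350059, 0.800723), (du/dtau, dv/dtau) = (0.749401, 0.257283); Gamma_uuu = 0.000000, Gamma_uuv = 0.008249, Gamma_uvv = 0.000000, Gamma_vuu = 0.000000, Gamma_vuv = -0.096328, Gamma_vvv = 0.000000; k1 = (0.749401, 0.257283, -0.003181, 0.037146)
  k2: at (u, v) = (-0.312589, 0.813588), (du/dtau, dv/dtau) = (0.749242, 0.259140); Gamma_uuu = 0.000000, Gamma_uuv = 0.008441, Gamma_uvv = 0.000000, Gamma_vuu = 0.000000, Gamma_vuv = -0.096617, Gamma_vvv = 0.000000; k2 = (0.749242, 0.259140, -0.003278, 0.037518)
  k3: at (u, v) = (-0.312597, 0.813680), (du/dtau, dv/dtau) = (0.749237, 0.259159); Gamma_uuu = 0.000000, Gamma_uuv = 0.008442, Gamma_uvv = 0.000000, Gamma_vuu = 0.000000, Gamma_vuv = -0.096617, Gamma_vvv = 0.000000; k3 = (0.749237, 0.259159, -0.003278, 0.037521)
  k4: at (u, v) = (-0.275135, 0.826639), (du/dtau, dv/dtau) = (0.749073, 0.261035); Gamma_uuu = 0.000000, Gamma_uuv = 0.008637, Gamma_uvv = 0.000000, Gamma_vuu = 0.000000, Gamma_vuv = -0.096907, Gamma_vvv = 0.000000; k4 = (0.749073, 0.261035, -0.003378, 0.037897)
  Y <- Y + (h/6)(k1 + 2k2 + 2k3 + k4): u = -0.2751, v = 0.8266, du/dtau = 0.7491, dv/dtau = 0.2610

Answer: u = -0.2751, v = 0.8266, du/dtau = 0.7491, dv/dtau = 0.2610


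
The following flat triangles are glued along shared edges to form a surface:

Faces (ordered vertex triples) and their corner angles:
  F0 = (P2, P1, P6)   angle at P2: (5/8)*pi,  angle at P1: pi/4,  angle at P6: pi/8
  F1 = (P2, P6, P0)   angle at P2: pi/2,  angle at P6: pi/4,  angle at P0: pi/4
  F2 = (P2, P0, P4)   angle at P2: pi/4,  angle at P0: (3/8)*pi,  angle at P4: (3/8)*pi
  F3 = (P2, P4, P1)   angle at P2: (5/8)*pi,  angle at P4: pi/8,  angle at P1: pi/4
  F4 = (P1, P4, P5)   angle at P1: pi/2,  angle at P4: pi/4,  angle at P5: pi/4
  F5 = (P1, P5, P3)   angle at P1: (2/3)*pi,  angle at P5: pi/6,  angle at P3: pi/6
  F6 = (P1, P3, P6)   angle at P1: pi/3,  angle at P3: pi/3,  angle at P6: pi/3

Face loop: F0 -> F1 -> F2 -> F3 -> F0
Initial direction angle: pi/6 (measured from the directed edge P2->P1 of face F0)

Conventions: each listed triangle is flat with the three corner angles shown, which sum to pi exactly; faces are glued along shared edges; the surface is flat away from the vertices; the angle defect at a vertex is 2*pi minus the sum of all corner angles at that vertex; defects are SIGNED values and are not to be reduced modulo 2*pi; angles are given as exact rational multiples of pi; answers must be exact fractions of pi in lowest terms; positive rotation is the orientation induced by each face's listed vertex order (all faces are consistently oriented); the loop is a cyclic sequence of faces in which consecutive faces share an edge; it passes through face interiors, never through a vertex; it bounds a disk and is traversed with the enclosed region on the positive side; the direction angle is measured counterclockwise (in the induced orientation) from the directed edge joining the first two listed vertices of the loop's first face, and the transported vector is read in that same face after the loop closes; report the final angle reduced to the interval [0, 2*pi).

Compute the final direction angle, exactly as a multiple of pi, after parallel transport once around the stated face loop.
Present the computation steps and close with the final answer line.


enclosed vertex P2: corner angles sum to 2*pi, defect = 2*pi - 2*pi = 0
summing the enclosed defects onto the initial angle, mod 2*pi in the induced orientation:
final angle = pi/6 + 0 = pi/6 (mod 2*pi)

Answer: final direction angle = pi/6


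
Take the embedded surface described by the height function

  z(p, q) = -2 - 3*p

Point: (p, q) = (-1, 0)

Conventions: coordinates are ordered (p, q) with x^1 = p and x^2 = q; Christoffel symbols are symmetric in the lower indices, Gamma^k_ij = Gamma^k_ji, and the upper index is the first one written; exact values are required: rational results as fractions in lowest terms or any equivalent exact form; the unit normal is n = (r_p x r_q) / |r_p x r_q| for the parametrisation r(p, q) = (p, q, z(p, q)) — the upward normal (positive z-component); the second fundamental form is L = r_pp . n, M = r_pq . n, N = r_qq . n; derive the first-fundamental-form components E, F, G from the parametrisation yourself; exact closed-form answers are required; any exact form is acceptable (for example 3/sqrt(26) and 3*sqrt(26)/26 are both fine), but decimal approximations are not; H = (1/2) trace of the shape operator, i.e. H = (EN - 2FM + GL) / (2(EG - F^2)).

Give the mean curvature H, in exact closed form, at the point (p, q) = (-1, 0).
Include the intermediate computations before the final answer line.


z_p = -3, z_q = 0, z_pp = 0, z_pq = 0, z_qq = 0
E = 10, F = 0, G = 1; answer radicand W^2 = 10
unnormalised second-form numerators: l = 0, m = 0, n = 0; L = l/sqrt(10), and similarly M = m/sqrt(W^2), N = n/sqrt(W^2)
H = (E*n - 2*F*m + G*l) / (2*(EG - F^2)*sqrt(W^2)); E*n - 2*F*m + G*l = 0, EG - F^2 = 10, so H = (0)/sqrt(10)

Answer: H = 0


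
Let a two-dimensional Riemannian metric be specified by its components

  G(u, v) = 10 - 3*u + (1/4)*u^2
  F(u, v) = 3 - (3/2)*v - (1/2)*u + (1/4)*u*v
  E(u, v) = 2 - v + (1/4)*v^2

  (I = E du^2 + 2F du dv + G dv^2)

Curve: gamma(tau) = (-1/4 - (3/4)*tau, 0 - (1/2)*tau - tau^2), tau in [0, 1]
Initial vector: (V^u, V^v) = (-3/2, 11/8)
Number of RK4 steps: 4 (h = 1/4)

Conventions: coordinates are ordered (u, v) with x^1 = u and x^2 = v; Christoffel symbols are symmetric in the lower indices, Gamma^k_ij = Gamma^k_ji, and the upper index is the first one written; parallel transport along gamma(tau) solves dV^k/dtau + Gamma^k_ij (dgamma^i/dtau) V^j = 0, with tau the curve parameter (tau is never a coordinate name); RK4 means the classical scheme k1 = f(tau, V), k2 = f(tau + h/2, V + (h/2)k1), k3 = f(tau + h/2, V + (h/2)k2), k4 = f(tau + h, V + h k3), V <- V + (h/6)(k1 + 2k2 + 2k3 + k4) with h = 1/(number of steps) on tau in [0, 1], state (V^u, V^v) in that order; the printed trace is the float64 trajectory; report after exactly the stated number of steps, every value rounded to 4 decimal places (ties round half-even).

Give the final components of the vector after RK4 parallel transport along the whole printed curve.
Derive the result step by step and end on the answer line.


gamma'(tau) = (-3/4, -1/2 - 2*tau); f(tau, V)^k = -Gamma^k_ij(gamma(tau)) gamma'^i(tau) V^j; h = 1/4; intermediate values shown to 6 dp
curve data and Christoffel symbols at the stage parameters:
  tau = 0.000000: gamma = (-0.250000, 0.000000), gamma' = (-0.750000, -0.500000); Gamma_uuu = 0.000000, Gamma_uuv = -0.042497, Gamma_uvv = 0.000000, Gamma_vuu = 0.000000, Gamma_vuv = -0.132802, Gamma_vvv = 0.000000
  tau = 0.125000: gamma = (-0.343750, -0.078125), gamma' = (-0.750000, -0.750000); Gamma_uuu = 0.000000, Gamma_uuv = -0.042793, Gamma_uvv = 0.000000, Gamma_vuu = 0.000000, Gamma_vuv = -0.130633, Gamma_vvv = 0.000000
  tau = 0.250000: gamma = (-0.437500, -0.187500), gamma' = (-0.750000, -1.000000); Gamma_uuu = 0.000000, Gamma_uuv = -0.043553, Gamma_uvv = 0.000000, Gamma_vuu = 0.000000, Gamma_vuv = -0.128169, Gamma_vvv = 0.000000
  tau = 0.375000: gamma = (-0.531250, -0.328125), gamma' = (-0.750000, -1.250000); Gamma_uuu = 0.000000, Gamma_uuv = -0.044705, Gamma_uvv = 0.000000, Gamma_vuu = 0.000000, Gamma_vuv = -0.125414, Gamma_vvv = 0.000000
  tau = 0.500000: gamma = (-0.625000, -0.500000), gamma' = (-0.750000, -1.500000); Gamma_uuu = 0.000000, Gamma_uuv = -0.046176, Gamma_uvv = 0.000000, Gamma_vuu = 0.000000, Gamma_vuv = -0.122367, Gamma_vvv = 0.000000
  tau = 0.625000: gamma = (-0.718750, -0.703125), gamma' = (-0.750000, -1.750000); Gamma_uuu = 0.000000, Gamma_uuv = -0.047887, Gamma_uvv = 0.000000, Gamma_vuu = 0.000000, Gamma_vuv = -0.119024, Gamma_vvv = 0.000000
  tau = 0.750000: gamma = (-0.812500, -0.937500), gamma' = (-0.750000, -2.000000); Gamma_uuu = 0.000000, Gamma_uuv = -0.049755, Gamma_uvv = 0.000000, Gamma_vuu = 0.000000, Gamma_vuv = -0.115390, Gamma_vvv = 0.000000
  tau = 0.875000: gamma = (-0.906250, -1.203125), gamma' = (-0.750000, -2.250000); Gamma_uuu = 0.000000, Gamma_uuv = -0.051700, Gamma_uvv = 0.000000, Gamma_vuu = 0.000000, Gamma_vuv = -0.111470, Gamma_vvv = 0.000000
  tau = 1.000000: gamma = (-1.000000, -1.500000), gamma' = (-0.750000, -2.500000); Gamma_uuu = 0.000000, Gamma_uuv = -0.053640, Gamma_uvv = 0.000000, Gamma_vuu = 0.000000, Gamma_vuv = -0.107280, Gamma_vvv = 0.000000
step 0: V^u = -1.5000, V^v = 1.3750
step 1: k1 = (-0.011952, -0.037351), k2 = (0.004210, 0.012851), k3 = (0.003943, 0.012038), k4 = (0.020274, 0.059664); V <- V + (h/6)(k1 + 2k2 + 2k3 + k4): V^u = -1.4990, V^v = 1.3780
step 2: k1 = (0.020272, 0.059659), k2 = (0.037170, 0.104276), k3 = (0.036865, 0.103420), k4 = (0.054568, 0.144606); V <- V + (h/6)(k1 + 2k2 + 2k3 + k4): V^u = -1.4897, V^v = 1.4038
step 3: k1 = (0.054564, 0.144596), k2 = (0.073199, 0.181940), k3 = (0.072836, 0.181038), k4 = (0.092353, 0.214180); V <- V + (h/6)(k1 + 2k2 + 2k3 + k4): V^u = -1.4714, V^v = 1.4490
step 4: k1 = (0.092347, 0.214166), k2 = (0.112593, 0.242761), k3 = (0.112160, 0.241828), k4 = (0.132827, 0.265654); V <- V + (h/6)(k1 + 2k2 + 2k3 + k4): V^u = -1.4433, V^v = 1.5094

Answer: V^u = -1.4433, V^v = 1.5094


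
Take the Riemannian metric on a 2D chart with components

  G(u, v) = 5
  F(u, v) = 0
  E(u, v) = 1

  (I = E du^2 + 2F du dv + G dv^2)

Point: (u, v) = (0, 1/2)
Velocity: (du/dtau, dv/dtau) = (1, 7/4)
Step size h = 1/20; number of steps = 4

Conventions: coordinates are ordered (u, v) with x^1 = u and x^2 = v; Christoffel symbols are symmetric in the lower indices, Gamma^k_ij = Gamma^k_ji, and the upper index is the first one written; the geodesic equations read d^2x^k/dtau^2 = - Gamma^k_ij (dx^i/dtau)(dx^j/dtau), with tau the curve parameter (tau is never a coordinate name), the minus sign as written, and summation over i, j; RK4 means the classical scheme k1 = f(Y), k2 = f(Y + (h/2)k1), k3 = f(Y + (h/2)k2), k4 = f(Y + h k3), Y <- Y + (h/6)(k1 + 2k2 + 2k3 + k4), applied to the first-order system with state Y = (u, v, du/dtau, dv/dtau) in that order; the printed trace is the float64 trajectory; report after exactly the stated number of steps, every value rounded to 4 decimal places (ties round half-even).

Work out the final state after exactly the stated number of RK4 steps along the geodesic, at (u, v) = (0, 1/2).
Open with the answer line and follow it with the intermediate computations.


Answer: u = 0.2000, v = 0.8500, du/dtau = 1.0000, dv/dtau = 1.7500

f(Y) = (du/dtau, dv/dtau, -Gamma^u_ij Y'^i Y'^j, -Gamma^v_ij Y'^i Y'^j) with the Gammas evaluated at the stage position; h = 0.050000; intermediate values shown to 6 dp
step 0: u = 0.0000, v = 0.5000, du/dtau = 1.0000, dv/dtau = 1.7500
step 1:
  k1: at (u, v) = (0.000000, 0.500000), (du/dtau, dv/dtau) = (1.000000, 1.750000); Gamma_uuu = 0.000000, Gamma_uuv = 0.000000, Gamma_uvv = 0.000000, Gamma_vuu = 0.000000, Gamma_vuv = 0.000000, Gamma_vvv = 0.000000; k1 = (1.000000, 1.750000, 0.000000, 0.000000)
  k2: at (u, v) = (0.025000, 0.543750), (du/dtau, dv/dtau) = (1.000000, 1.750000); Gamma_uuu = 0.000000, Gamma_uuv = 0.000000, Gamma_uvv = 0.000000, Gamma_vuu = 0.000000, Gamma_vuv = 0.000000, Gamma_vvv = 0.000000; k2 = (1.000000, 1.750000, 0.000000, 0.000000)
  k3: at (u, v) = (0.025000, 0.543750), (du/dtau, dv/dtau) = (1.000000, 1.750000); Gamma_uuu = 0.000000, Gamma_uuv = 0.000000, Gamma_uvv = 0.000000, Gamma_vuu = 0.000000, Gamma_vuv = 0.000000, Gamma_vvv = 0.000000; k3 = (1.000000, 1.750000, 0.000000, 0.000000)
  k4: at (u, v) = (0.050000, 0.587500), (du/dtau, dv/dtau) = (1.000000, 1.750000); Gamma_uuu = 0.000000, Gamma_uuv = 0.000000, Gamma_uvv = 0.000000, Gamma_vuu = 0.000000, Gamma_vuv = 0.000000, Gamma_vvv = 0.000000; k4 = (1.000000, 1.750000, 0.000000, 0.000000)
  Y <- Y + (h/6)(k1 + 2k2 + 2k3 + k4): u = 0.0500, v = 0.5875, du/dtau = 1.0000, dv/dtau = 1.7500
step 2:
  k1: at (u, v) = (0.050000, 0.587500), (du/dtau, dv/dtau) = (1.000000, 1.750000); Gamma_uuu = 0.000000, Gamma_uuv = 0.000000, Gamma_uvv = 0.000000, Gamma_vuu = 0.000000, Gamma_vuv = 0.000000, Gamma_vvv = 0.000000; k1 = (1.000000, 1.750000, 0.000000, 0.000000)
  k2: at (u, v) = (0.075000, 0.631250), (du/dtau, dv/dtau) = (1.000000, 1.750000); Gamma_uuu = 0.000000, Gamma_uuv = 0.000000, Gamma_uvv = 0.000000, Gamma_vuu = 0.000000, Gamma_vuv = 0.000000, Gamma_vvv = 0.000000; k2 = (1.000000, 1.750000, 0.000000, 0.000000)
  k3: at (u, v) = (0.075000, 0.631250), (du/dtau, dv/dtau) = (1.000000, 1.750000); Gamma_uuu = 0.000000, Gamma_uuv = 0.000000, Gamma_uvv = 0.000000, Gamma_vuu = 0.000000, Gamma_vuv = 0.000000, Gamma_vvv = 0.000000; k3 = (1.000000, 1.750000, 0.000000, 0.000000)
  k4: at (u, v) = (0.100000, 0.675000), (du/dtau, dv/dtau) = (1.000000, 1.750000); Gamma_uuu = 0.000000, Gamma_uuv = 0.000000, Gamma_uvv = 0.000000, Gamma_vuu = 0.000000, Gamma_vuv = 0.000000, Gamma_vvv = 0.000000; k4 = (1.000000, 1.750000, 0.000000, 0.000000)
  Y <- Y + (h/6)(k1 + 2k2 + 2k3 + k4): u = 0.1000, v = 0.6750, du/dtau = 1.0000, dv/dtau = 1.7500
step 3:
  k1: at (u, v) = (0.100000, 0.675000), (du/dtau, dv/dtau) = (1.000000, 1.750000); Gamma_uuu = 0.000000, Gamma_uuv = 0.000000, Gamma_uvv = 0.000000, Gamma_vuu = 0.000000, Gamma_vuv = 0.000000, Gamma_vvv = 0.000000; k1 = (1.000000, 1.750000, 0.000000, 0.000000)
  k2: at (u, v) = (0.125000, 0.718750), (du/dtau, dv/dtau) = (1.000000, 1.750000); Gamma_uuu = 0.000000, Gamma_uuv = 0.000000, Gamma_uvv = 0.000000, Gamma_vuu = 0.000000, Gamma_vuv = 0.000000, Gamma_vvv = 0.000000; k2 = (1.000000, 1.750000, 0.000000, 0.000000)
  k3: at (u, v) = (0.125000, 0.718750), (du/dtau, dv/dtau) = (1.000000, 1.750000); Gamma_uuu = 0.000000, Gamma_uuv = 0.000000, Gamma_uvv = 0.000000, Gamma_vuu = 0.000000, Gamma_vuv = 0.000000, Gamma_vvv = 0.000000; k3 = (1.000000, 1.750000, 0.000000, 0.000000)
  k4: at (u, v) = (0.150000, 0.762500), (du/dtau, dv/dtau) = (1.000000, 1.750000); Gamma_uuu = 0.000000, Gamma_uuv = 0.000000, Gamma_uvv = 0.000000, Gamma_vuu = 0.000000, Gamma_vuv = 0.000000, Gamma_vvv = 0.000000; k4 = (1.000000, 1.750000, 0.000000, 0.000000)
  Y <- Y + (h/6)(k1 + 2k2 + 2k3 + k4): u = 0.1500, v = 0.7625, du/dtau = 1.0000, dv/dtau = 1.7500
step 4:
  k1: at (u, v) = (0.150000, 0.762500), (du/dtau, dv/dtau) = (1.000000, 1.750000); Gamma_uuu = 0.000000, Gamma_uuv = 0.000000, Gamma_uvv = 0.000000, Gamma_vuu = 0.000000, Gamma_vuv = 0.000000, Gamma_vvv = 0.000000; k1 = (1.000000, 1.750000, 0.000000, 0.000000)
  k2: at (u, v) = (0.175000, 0.806250), (du/dtau, dv/dtau) = (1.000000, 1.750000); Gamma_uuu = 0.000000, Gamma_uuv = 0.000000, Gamma_uvv = 0.000000, Gamma_vuu = 0.000000, Gamma_vuv = 0.000000, Gamma_vvv = 0.000000; k2 = (1.000000, 1.750000, 0.000000, 0.000000)
  k3: at (u, v) = (0.175000, 0.806250), (du/dtau, dv/dtau) = (1.000000, 1.750000); Gamma_uuu = 0.000000, Gamma_uuv = 0.000000, Gamma_uvv = 0.000000, Gamma_vuu = 0.000000, Gamma_vuv = 0.000000, Gamma_vvv = 0.000000; k3 = (1.000000, 1.750000, 0.000000, 0.000000)
  k4: at (u, v) = (0.200000, 0.850000), (du/dtau, dv/dtau) = (1.000000, 1.750000); Gamma_uuu = 0.000000, Gamma_uuv = 0.000000, Gamma_uvv = 0.000000, Gamma_vuu = 0.000000, Gamma_vuv = 0.000000, Gamma_vvv = 0.000000; k4 = (1.000000, 1.750000, 0.000000, 0.000000)
  Y <- Y + (h/6)(k1 + 2k2 + 2k3 + k4): u = 0.2000, v = 0.8500, du/dtau = 1.0000, dv/dtau = 1.7500


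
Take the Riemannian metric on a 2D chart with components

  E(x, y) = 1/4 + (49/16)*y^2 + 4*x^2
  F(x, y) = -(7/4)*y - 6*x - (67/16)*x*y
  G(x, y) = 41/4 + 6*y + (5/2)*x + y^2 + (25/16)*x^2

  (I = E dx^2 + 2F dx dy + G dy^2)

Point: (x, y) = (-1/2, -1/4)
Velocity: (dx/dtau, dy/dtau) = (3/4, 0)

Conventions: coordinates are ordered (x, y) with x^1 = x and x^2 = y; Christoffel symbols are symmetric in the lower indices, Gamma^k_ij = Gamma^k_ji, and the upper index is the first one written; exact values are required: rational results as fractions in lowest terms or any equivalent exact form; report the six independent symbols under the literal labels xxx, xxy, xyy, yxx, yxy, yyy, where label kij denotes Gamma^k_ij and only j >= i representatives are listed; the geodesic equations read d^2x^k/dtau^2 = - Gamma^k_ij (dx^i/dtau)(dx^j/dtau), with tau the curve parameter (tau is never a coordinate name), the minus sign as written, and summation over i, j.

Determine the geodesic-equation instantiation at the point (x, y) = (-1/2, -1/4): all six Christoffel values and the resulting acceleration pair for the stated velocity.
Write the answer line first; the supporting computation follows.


Answer: Gamma_xxx = -410/329, Gamma_xxy = -30536/12173, Gamma_xyy = -36896/12173, Gamma_yxx = -23/329, Gamma_yxy = 11906/12173, Gamma_yyy = 17728/12173; accelerations (d^2x/dtau^2, d^2y/dtau^2) = (1845/2632, 207/5264)

E = 369/256, F = 373/128, G = 509/64 at the point
E_x = -4, E_y = -49/32, F_x = -317/64, F_y = 11/32, G_x = 15/16, G_y = 11/2
EG - F^2 = 12173/4096;  g^inv = (4096/12173) * [[509/64, -373/128], [-373/128, 369/256]]
first-kind symbols [ij,l] = (1/2)(d_i g_jl + d_j g_il - d_l g_ij): [xx,x] = E_x/2 = -2, [xx,y] = F_x - E_y/2 = -67/16, [xy,x] = E_y/2 = -49/64, [xy,y] = G_x/2 = 15/32, [yy,x] = F_y - G_x/2 = -1/8, [yy,y] = G_y/2 = 11/4
Gamma^x_ij = (G*[ij,x] - F*[ij,y])/(EG - F^2), Gamma^y_ij = (E*[ij,y] - F*[ij,x])/(EG - F^2)
Gamma_xxx = -410/329, Gamma_xxy = -30536/12173, Gamma_xyy = -36896/12173, Gamma_yxx = -23/329, Gamma_yxy = 11906/12173, Gamma_yyy = 17728/12173
d^2x/dtau^2 = -(Gamma_xxx*(3/4)^2 + 2*Gamma_xxy*(3/4)*(0) + Gamma_xyy*(0)^2) = 1845/2632
d^2y/dtau^2 = -(Gamma_yxx*(3/4)^2 + 2*Gamma_yxy*(3/4)*(0) + Gamma_yyy*(0)^2) = 207/5264


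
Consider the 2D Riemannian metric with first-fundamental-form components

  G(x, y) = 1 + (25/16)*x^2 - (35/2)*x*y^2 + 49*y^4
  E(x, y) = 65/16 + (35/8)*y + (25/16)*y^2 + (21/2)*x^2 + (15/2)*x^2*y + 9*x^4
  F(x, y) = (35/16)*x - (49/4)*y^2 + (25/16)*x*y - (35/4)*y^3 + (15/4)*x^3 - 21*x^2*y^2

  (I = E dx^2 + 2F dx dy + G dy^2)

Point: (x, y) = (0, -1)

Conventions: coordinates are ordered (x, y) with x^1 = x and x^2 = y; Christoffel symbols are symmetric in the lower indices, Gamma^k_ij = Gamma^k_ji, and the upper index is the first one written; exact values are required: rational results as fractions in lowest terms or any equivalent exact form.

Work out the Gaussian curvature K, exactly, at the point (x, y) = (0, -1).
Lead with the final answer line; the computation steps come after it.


Answer: K = -25/40401

E = 5/4, F = -7/2, G = 50, EG - F^2 = 201/4 at the point
E_x = 0, E_y = 5/4, F_x = 5/8, F_y = -7/4, G_x = -35/2, G_y = -196
E_yy = 25/8, F_xy = 25/16, G_xx = 25/8
K follows from Brioschi's formula, (det M1 - det M2)/(EG - F^2)^2.
M1 = [[-E_yy/2 + F_xy - G_xx/2, E_x/2, F_x - E_y/2], [F_y - G_x/2, E, F], [G_y/2, F, G]] = [[-25/16, 0, 0], [7, 5/4, -7/2], [-98, -7/2, 50]]; det M1 = -5025/64
M2 = [[0, E_y/2, G_x/2], [E_y/2, E, F], [G_x/2, F, G]] = [[0, 5/8, -35/4], [5/8, 5/4, -7/2], [-35/4, -7/2, 50]]; det M2 = -4925/64
det M1 - det M2 = -25/16; K = -25/16 / (201/4)^2 = -25/40401


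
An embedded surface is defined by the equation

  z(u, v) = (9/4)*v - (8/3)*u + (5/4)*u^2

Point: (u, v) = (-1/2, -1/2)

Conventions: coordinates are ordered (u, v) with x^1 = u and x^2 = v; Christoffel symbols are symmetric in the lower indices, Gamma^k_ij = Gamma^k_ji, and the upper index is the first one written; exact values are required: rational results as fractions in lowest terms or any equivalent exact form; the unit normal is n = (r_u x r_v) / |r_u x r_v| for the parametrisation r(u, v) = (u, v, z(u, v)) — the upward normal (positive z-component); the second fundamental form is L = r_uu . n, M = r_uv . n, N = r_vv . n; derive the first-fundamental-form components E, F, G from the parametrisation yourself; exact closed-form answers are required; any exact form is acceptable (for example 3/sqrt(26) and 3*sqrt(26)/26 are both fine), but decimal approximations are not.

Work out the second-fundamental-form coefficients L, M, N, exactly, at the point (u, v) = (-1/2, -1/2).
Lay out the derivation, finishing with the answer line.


z_u = -47/12, z_v = 9/4, z_uu = 5/2, z_uv = 0, z_vv = 0
E = 2353/144, F = -141/16, G = 97/16; answer radicand W^2 = 1541/72
unnormalised second-form numerators: l = 5/2, m = 0, n = 0; L = l/sqrt(1541/72), and similarly M = m/sqrt(W^2), N = n/sqrt(W^2)

Answer: L = 15*sqrt(3082)/1541, M = 0, N = 0


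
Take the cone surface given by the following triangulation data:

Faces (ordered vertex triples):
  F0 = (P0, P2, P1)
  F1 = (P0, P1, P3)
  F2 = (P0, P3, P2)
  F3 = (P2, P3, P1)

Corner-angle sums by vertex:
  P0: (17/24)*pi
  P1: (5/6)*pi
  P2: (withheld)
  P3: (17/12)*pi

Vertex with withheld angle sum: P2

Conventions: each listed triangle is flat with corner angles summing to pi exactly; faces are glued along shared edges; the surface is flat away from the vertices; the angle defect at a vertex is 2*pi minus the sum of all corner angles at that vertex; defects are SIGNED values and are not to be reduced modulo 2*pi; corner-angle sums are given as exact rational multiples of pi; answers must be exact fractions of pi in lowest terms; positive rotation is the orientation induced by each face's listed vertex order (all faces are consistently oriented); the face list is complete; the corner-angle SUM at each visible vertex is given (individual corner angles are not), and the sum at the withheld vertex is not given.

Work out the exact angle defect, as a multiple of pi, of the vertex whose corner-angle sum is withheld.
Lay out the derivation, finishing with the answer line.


V = 4, E = 6, F = 4; chi = V - E + F = 2
Gauss-Bonnet: total defect = 2*pi*chi = 4*pi; visible defects sum to (73/24)*pi

Answer: defect(P2) = (23/24)*pi


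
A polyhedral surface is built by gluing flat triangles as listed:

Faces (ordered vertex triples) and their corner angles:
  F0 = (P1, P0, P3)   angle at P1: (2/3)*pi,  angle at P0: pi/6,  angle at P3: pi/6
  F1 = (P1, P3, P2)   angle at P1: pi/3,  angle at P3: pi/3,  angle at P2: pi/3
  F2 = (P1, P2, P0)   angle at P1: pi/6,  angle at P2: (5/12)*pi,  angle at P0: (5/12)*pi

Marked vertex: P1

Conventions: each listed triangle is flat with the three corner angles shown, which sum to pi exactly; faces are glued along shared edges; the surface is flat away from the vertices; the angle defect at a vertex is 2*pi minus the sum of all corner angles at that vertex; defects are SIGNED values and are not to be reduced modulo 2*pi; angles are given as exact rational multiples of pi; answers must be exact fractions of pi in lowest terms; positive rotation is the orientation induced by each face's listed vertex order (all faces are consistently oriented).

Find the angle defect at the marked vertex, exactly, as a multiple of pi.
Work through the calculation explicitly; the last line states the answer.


Sum of corner angles at P1: (7/6)*pi
defect = 2*pi - (7/6)*pi

Answer: defect(P1) = (5/6)*pi


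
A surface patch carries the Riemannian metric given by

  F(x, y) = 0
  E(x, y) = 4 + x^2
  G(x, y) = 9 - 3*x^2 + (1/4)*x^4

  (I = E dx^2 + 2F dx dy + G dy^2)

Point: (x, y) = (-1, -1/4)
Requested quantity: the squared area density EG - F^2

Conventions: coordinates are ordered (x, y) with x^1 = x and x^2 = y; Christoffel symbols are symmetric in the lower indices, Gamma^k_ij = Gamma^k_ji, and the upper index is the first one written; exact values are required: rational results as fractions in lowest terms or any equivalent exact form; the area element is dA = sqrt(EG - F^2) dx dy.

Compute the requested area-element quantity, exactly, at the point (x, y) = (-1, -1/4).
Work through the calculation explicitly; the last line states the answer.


E = 5, F = 0, G = 25/4; EG - F^2 = 125/4

Answer: EG - F^2 = 125/4


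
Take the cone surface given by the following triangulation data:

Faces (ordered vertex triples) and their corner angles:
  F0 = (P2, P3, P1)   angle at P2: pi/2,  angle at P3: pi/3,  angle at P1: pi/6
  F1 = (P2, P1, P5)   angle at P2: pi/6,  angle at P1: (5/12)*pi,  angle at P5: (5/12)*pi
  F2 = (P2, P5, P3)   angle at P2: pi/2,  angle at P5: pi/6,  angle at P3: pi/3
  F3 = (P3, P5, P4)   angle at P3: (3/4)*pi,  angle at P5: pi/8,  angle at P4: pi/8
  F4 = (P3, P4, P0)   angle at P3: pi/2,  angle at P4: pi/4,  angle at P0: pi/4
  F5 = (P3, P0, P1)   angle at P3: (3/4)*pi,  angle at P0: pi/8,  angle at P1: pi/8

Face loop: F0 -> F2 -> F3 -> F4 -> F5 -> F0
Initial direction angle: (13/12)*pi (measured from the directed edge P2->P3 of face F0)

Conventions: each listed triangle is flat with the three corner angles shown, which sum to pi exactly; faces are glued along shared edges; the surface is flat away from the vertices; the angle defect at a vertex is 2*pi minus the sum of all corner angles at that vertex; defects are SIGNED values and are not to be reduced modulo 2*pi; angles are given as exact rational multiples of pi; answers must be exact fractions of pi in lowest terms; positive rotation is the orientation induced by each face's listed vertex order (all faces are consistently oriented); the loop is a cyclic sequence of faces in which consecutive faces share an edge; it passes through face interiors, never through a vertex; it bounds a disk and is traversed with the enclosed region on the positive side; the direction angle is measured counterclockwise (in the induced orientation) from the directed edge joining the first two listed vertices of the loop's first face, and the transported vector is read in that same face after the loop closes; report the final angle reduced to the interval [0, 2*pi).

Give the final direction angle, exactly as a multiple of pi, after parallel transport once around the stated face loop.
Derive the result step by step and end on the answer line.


enclosed vertex P3: corner angles sum to (8/3)*pi, defect = 2*pi - (8/3)*pi = (-2/3)*pi
final direction = starting direction + enclosed defect total, reduced mod 2*pi (induced orientation)
final angle = (13/12)*pi - (2/3)*pi = (5/12)*pi (mod 2*pi)

Answer: final direction angle = (5/12)*pi


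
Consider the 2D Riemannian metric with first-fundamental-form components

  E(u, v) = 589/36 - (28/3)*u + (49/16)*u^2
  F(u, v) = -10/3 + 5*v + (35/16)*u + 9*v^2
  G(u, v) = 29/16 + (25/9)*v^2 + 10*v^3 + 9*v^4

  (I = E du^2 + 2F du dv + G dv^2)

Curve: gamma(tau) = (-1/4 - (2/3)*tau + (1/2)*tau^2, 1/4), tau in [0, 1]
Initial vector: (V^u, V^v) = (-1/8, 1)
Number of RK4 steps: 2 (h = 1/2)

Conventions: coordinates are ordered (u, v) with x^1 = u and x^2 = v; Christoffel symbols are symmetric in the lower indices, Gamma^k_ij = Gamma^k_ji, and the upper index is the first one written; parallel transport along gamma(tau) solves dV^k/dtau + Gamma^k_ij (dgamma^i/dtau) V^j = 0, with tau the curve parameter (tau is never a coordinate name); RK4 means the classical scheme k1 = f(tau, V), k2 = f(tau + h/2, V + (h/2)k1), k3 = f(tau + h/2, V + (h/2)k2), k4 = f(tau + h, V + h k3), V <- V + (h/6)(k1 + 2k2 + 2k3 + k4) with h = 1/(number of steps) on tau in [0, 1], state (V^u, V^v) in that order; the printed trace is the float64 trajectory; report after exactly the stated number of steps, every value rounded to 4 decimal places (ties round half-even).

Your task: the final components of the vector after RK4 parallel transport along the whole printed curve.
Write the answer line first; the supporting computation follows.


Answer: V^u = -0.1210, V^v = 0.9836

gamma'(tau) = (-2/3 + tau, 0); f(tau, V)^k = -Gamma^k_ij(gamma(tau)) gamma'^i(tau) V^j; h = 1/2; intermediate values shown to 6 dp
curve data and Christoffel symbols at the stage parameters:
  tau = 0.000000: gamma = (-0.250000, 0.250000), gamma' = (-0.666667, 0.000000); Gamma_uuu = -0.198264, Gamma_uuv = 0.000000, Gamma_uvv = 0.668741, Gamma_vuu = 0.816319, Gamma_vuv = 0.000000, Gamma_vvv = 1.513630
  tau = 0.250000: gamma = (-0.385417, 0.250000), gamma' = (-0.416667, 0.000000); Gamma_uuu = -0.194556, Gamma_uuv = 0.000000, Gamma_uvv = 0.648681, Gamma_vuu = 0.793372, Gamma_vuv = 0.000000, Gamma_vvv = 1.582827
  tau = 0.500000: gamma = (-0.458333, 0.250000), gamma' = (-0.166667, 0.000000); Gamma_uuu = -0.192577, Gamma_uuv = 0.000000, Gamma_uvv = 0.638260, Gamma_vuu = 0.781415, Gamma_vuv = 0.000000, Gamma_vvv = 1.618267
  tau = 0.750000: gamma = (-0.468750, 0.250000), gamma' = (0.083333, 0.000000); Gamma_uuu = -0.192295, Gamma_uuv = 0.000000, Gamma_uvv = 0.636793, Gamma_vuu = 0.779729, Gamma_vuv = 0.000000, Gamma_vvv = 1.623230
  tau = 1.000000: gamma = (-0.416667, 0.250000), gamma' = (0.333333, 0.000000); Gamma_uuu = -0.193706, Gamma_uuv = 0.000000, Gamma_uvv = 0.644183, Gamma_vuu = 0.788214, Gamma_vuv = 0.000000, Gamma_vvv = 1.598167
step 0: V^u = -0.1250, V^v = 1.0000
step 1: k1 = (0.016522, -0.068027), k2 = (0.009798, -0.039956), k3 = (0.009935, -0.040512), k4 = (0.003853, -0.015633); V <- V + (h/6)(k1 + 2k2 + 2k3 + k4): V^u = -0.1200, V^v = 0.9796
step 2: k1 = (0.003852, -0.015630), k2 = (-0.001908, 0.007736), k3 = (-0.001931, 0.007829), k4 = (-0.007811, 0.031786); V <- V + (h/6)(k1 + 2k2 + 2k3 + k4): V^u = -0.1210, V^v = 0.9836


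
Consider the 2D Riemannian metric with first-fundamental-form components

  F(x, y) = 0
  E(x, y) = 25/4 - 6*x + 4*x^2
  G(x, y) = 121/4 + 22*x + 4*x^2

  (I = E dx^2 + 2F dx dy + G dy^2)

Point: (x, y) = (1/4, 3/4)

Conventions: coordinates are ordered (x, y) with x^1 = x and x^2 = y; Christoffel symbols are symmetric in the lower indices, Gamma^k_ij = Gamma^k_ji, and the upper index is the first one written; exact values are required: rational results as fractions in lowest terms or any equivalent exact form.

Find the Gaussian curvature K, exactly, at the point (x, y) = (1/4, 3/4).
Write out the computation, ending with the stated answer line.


E = 5, F = 0, G = 36, EG - F^2 = 180 at the point
E_x = -4, E_y = 0, F_x = 0, F_y = 0, G_x = 24, G_y = 0
E_yy = 0, F_xy = 0, G_xx = 8
Brioschi: K = (det M1 - det M2) / (EG - F^2)^2 with the standard first/second-derivative matrices M1, M2.
M1 = [[-E_yy/2 + F_xy - G_xx/2, E_x/2, F_x - E_y/2], [F_y - G_x/2, E, F], [G_y/2, F, G]] = [[-4, -2, 0], [-12, 5, 0], [0, 0, 36]]; det M1 = -1584
M2 = [[0, E_y/2, G_x/2], [E_y/2, E, F], [G_x/2, F, G]] = [[0, 0, 12], [0, 5, 0], [12, 0, 36]]; det M2 = -720
det M1 - det M2 = -864; K = -864 / (180)^2 = -2/75

Answer: K = -2/75


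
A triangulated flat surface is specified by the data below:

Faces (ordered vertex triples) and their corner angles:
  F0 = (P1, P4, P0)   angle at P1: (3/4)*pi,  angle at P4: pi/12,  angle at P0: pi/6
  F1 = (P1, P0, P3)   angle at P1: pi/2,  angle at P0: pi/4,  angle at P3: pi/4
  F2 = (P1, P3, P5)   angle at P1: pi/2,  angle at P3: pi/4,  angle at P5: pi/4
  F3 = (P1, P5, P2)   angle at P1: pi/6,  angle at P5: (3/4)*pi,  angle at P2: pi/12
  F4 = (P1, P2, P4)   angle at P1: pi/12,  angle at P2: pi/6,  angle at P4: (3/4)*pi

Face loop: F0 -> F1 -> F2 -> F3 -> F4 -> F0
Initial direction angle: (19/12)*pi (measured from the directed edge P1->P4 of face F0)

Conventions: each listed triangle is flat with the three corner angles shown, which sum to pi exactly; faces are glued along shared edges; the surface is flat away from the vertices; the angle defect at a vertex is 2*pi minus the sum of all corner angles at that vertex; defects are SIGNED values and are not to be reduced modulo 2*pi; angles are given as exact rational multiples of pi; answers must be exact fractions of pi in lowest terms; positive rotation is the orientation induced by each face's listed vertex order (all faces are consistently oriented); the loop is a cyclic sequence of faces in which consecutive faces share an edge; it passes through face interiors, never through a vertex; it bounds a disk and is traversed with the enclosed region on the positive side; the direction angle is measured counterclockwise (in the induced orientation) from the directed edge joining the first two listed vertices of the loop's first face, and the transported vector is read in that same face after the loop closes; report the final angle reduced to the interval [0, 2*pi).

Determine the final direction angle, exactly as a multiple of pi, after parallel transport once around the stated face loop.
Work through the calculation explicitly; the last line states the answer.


enclosed vertex P1: corner angles sum to 2*pi, defect = 2*pi - 2*pi = 0
transport around the loop rotates by the sum of enclosed defects; add to the initial angle mod 2*pi
final angle = (19/12)*pi + 0 = (19/12)*pi (mod 2*pi)

Answer: final direction angle = (19/12)*pi


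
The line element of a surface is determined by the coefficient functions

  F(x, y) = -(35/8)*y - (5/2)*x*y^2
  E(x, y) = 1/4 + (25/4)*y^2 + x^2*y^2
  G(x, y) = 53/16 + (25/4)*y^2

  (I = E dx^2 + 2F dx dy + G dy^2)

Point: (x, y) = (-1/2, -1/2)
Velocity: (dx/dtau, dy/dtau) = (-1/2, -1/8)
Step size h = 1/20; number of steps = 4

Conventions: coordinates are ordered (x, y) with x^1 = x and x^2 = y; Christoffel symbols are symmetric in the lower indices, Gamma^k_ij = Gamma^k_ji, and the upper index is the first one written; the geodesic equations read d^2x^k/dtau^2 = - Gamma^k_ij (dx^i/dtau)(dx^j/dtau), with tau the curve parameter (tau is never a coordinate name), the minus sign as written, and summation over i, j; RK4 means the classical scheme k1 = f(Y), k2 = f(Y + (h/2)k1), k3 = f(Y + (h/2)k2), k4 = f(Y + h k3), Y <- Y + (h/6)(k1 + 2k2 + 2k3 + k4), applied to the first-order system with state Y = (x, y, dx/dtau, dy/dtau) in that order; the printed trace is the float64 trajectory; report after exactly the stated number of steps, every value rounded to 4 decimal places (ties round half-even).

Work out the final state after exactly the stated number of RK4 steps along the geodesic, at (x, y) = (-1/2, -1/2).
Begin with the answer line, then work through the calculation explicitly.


Answer: x = -0.5716, y = -0.5412, dx/dtau = -0.2209, dy/dtau = -0.2808

f(Y) = (dx/dtau, dy/dtau, -Gamma^x_ij Y'^i Y'^j, -Gamma^y_ij Y'^i Y'^j) with the Gammas evaluated at the stage position; h = 0.050000; intermediate values shown to 6 dp
step 0: x = -0.5000, y = -0.5000, dx/dtau = -0.5000, dy/dtau = -0.1250
step 1:
  k1: at (x, y) = (-0.500000, -0.500000), (dx/dtau, dy/dtau) = (-0.500000, -0.125000); Gamma_xxx = -2.481081, Gamma_xxy = -5.481081, Gamma_xyy = -6.783784, Gamma_yxx = 1.810811, Gamma_yxy = 2.810811, Gamma_yyy = 2.837838; k1 = (-0.500000, -0.125000, 1.411402, -0.848395)
  k2: at (x, y) = (-0.512500, -0.503125), (dx/dtau, dy/dtau) = (-0.464715, -0.146210); Gamma_xxx = -2.508736, Gamma_xxy = -5.502610, Gamma_xyy = -6.787410, Gamma_yxx = 1.834608, Gamma_yxy = 2.839224, Gamma_yyy = 2.859703; k2 = (-0.464715, -0.146210, 1.434643, -0.843162)
  k3: at (x, y) = (-0.511618, -0.503655), (dx/dtau, dy/dtau) = (-0.464134, -0.146079); Gamma_xxx = -2.504133, Gamma_xxy = -5.492764, Gamma_xyy = -6.763985, Gamma_yxx = 1.832574, Gamma_yxy = 2.834955, Gamma_yyy = 2.848375; k3 = (-0.464134, -0.146079, 1.428600, -0.839977)
  k4: at (x, y) = (-0.523207, -0.507304), (dx/dtau, dy/dtau) = (-0.428570, -0.166999); Gamma_xxx = -2.527286, Gamma_xxy = -5.504494, Gamma_xyy = -6.744743, Gamma_yxx = 1.854524, Gamma_yxy = 2.859173, Gamma_yyy = 2.859077; k4 = (-0.428570, -0.166999, 1.440215, -0.829626)
  Y <- Y + (h/6)(k1 + 2k2 + 2k3 + k4): x = -0.5232, y = -0.5073, dx/dtau = -0.4285, dy/dtau = -0.1670
step 2:
  k1: at (x, y) = (-0.523219, -0.507305), (dx/dtau, dy/dtau) = (-0.428516, -0.167036); Gamma_xxx = -2.527321, Gamma_xxy = -5.504540, Gamma_xyy = -6.744815, Gamma_yxx = 1.854549, Gamma_yxy = 2.859208, Gamma_yyy = 2.859127; k1 = (-0.428516, -0.167036, 1.440271, -0.829625)
  k2: at (x, y) = (-0.533932, -0.511481), (dx/dtau, dy/dtau) = (-0.392509, -0.187776); Gamma_xxx = -2.545897, Gamma_xxy = -5.506428, Gamma_xyy = -6.703116, Gamma_yxx = 1.874576, Gamma_yxy = 2.879142, Gamma_yyy = 2.858728; k2 = (-0.392509, -0.187776, 1.440272, -0.814010)
  k3: at (x, y) = (-0.533032, -0.511999), (dx/dtau, dy/dtau) = (-0.392509, -0.187386); Gamma_xxx = -2.541101, Gamma_xxy = -5.496469, Gamma_xyy = -6.680210, Gamma_yxx = 1.872356, Gamma_yxy = 2.874659, Gamma_yyy = 2.847410; k3 = (-0.392509, -0.187386, 1.434595, -0.811311)
  k4: at (x, y) = (-0.542844, -0.516674), (dx/dtau, dy/dtau) = (-0.356786, -0.207601); Gamma_xxx = -2.554778, Gamma_xxy = -5.488420, Gamma_xyy = -6.617360, Gamma_yxx = 1.890119, Gamma_yxy = 2.889942, Gamma_yyy = 2.836076; k4 = (-0.356786, -0.207601, 1.423457, -0.790947)
  Y <- Y + (h/6)(k1 + 2k2 + 2k3 + k4): x = -0.5428, y = -0.5167, dx/dtau = -0.3567, dy/dtau = -0.2076
step 3:
  k1: at (x, y) = (-0.542847, -0.516679), (dx/dtau, dy/dtau) = (-0.356737, -0.207629); Gamma_xxx = -2.554765, Gamma_xxy = -5.488369, Gamma_xyy = -6.617217, Gamma_yxx = 1.890120, Gamma_yxy = 2.889931, Gamma_yyy = 2.836018; k1 = (-0.356737, -0.207629, 1.423427, -0.790908)
  k2: at (x, y) = (-0.551765, -0.521870), (dx/dtau, dy/dtau) = (-0.321151, -0.227402); Gamma_xxx = -2.563330, Gamma_xxy = -5.470100, Gamma_xyy = -6.533201, Gamma_yxx = 1.905455, Gamma_yxy = 2.900335, Gamma_yyy = 2.813580; k2 = (-0.321151, -0.227402, 1.401187, -0.765645)
  k3: at (x, y) = (-0.550875, -0.522365), (dx/dtau, dy/dtau) = (-0.321707, -0.226770); Gamma_xxx = -2.558484, Gamma_xxy = -5.460336, Gamma_xyy = -6.511621, Gamma_yxx = 1.903104, Gamma_yxy = 2.895765, Gamma_yyy = 2.802664; k3 = (-0.321707, -0.226770, 1.396354, -0.763603)
  k4: at (x, y) = (-0.558932, -0.528018), (dx/dtau, dy/dtau) = (-0.286919, -0.245809); Gamma_xxx = -2.561925, Gamma_xxy = -5.432403, Gamma_xyy = -6.409308, Gamma_yxx = 1.915796, Gamma_yxy = 2.901202, Gamma_yyy = 2.770085; k4 = (-0.286919, -0.245809, 1.364437, -0.734317)
  Y <- Y + (h/6)(k1 + 2k2 + 2k3 + k4): x = -0.5589, y = -0.5280, dx/dtau = -0.2869, dy/dtau = -0.2458
step 4:
  k1: at (x, y) = (-0.558925, -0.528028), (dx/dtau, dy/dtau) = (-0.286879, -0.245827); Gamma_xxx = -2.561862, Gamma_xxy = -5.432258, Gamma_xyy = -6.408971, Gamma_yxx = 1.915771, Gamma_yxy = 2.901144, Gamma_yyy = 2.769924; k1 = (-0.286879, -0.245827, 1.364334, -0.734249)
  k2: at (x, y) = (-0.566097, -0.534173), (dx/dtau, dy/dtau) = (-0.252771, -0.264183); Gamma_xxx = -2.559855, Gamma_xxy = -5.394181, Gamma_xyy = -6.287945, Gamma_yxx = 1.925585, Gamma_yxy = 2.901276, Gamma_yyy = 2.726836; k2 = (-0.252771, -0.264183, 1.322833, -0.700826)
  k3: at (x, y) = (-0.565244, -0.534632), (dx/dtau, dy/dtau) = (-0.253808, -0.263348); Gamma_xxx = -2.555119, Gamma_xxy = -5.384923, Gamma_xyy = -6.268372, Gamma_yxx = 1.923180, Gamma_yxy = 2.896765, Gamma_yyy = 2.716686; k3 = (-0.253808, -0.263348, 1.319176, -0.699535)
  k4: at (x, y) = (-0.571615, -0.541195), (dx/dtau, dy/dtau) = (-0.220920, -0.280804); Gamma_xxx = -2.548003, Gamma_xxy = -5.337913, Gamma_xyy = -6.132772, Gamma_yxx = 1.930076, Gamma_yxy = 2.891836, Gamma_yyy = 2.664780; k4 = (-0.220920, -0.280804, 1.270208, -0.663110)
  Y <- Y + (h/6)(k1 + 2k2 + 2k3 + k4): x = -0.5716, y = -0.5412, dx/dtau = -0.2209, dy/dtau = -0.2808
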